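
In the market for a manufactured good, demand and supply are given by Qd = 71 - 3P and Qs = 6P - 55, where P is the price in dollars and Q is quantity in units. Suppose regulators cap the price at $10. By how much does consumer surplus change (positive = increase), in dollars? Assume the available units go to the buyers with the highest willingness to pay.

In a free market, 71 - 3P = 6P - 55 gives the equilibrium P* = 14, Q* = 29.
Since 10 < 14, the ceiling is binding.
At P = 10: Qd = 71 - 3·10 = 41 and Qs = 6·10 - 55 = 5.
Consumer surplus without the control is ½ · (71/3 - 14) · 29 = 841/6.
With the ceiling, 5 units are sold at 10 (assume they go to the highest-value buyers). The demand price at Q = 5 is 22, so CS = ½ · [(71/3 - 10) + (22 - 10)] · 5 = 385/6.
Change in consumer surplus = 385/6 - 841/6 = -76.

-76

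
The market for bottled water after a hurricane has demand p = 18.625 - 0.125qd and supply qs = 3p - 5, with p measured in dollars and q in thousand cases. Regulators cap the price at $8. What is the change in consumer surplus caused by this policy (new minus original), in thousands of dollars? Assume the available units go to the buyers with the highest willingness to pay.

93.75

Rearranging demand gives qd = 149 - 8p. Equilibrium: 149 - 8p = 3p - 5, so 154 = 11p and p* = 14, q* = 37.
Since 8 < 14, the ceiling is binding.
At p = 8: qd = 149 - 8·8 = 85 and qs = 3·8 - 5 = 19.
Consumer surplus without the control is ½ · (18.625 - 14) · 37 = 85.5625.
With the ceiling, 19 units are sold at 8 (assume they go to the highest-value buyers). The demand price at q = 19 is 16.25, so CS = ½ · [(18.625 - 8) + (16.25 - 8)] · 19 = 179.3125.
Change in consumer surplus = 179.3125 - 85.5625 = 93.75.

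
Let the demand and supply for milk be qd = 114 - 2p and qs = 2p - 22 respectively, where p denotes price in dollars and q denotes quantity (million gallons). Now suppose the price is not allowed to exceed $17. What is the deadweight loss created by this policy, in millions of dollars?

578

Without the control the market clears where 114 - 2p = 2p - 22, i.e. p* = 34 and q* = 46.
Because the ceiling (17) lies below the market-clearing price, it is binding.
At p = 17: qd = 114 - 2·17 = 80 and qs = 2·17 - 22 = 12.
Quantity traded falls to 12. At q = 12 the demand price is (114 - 12)/2 = 51 and the supply price is (22 + 12)/2 = 17.
Deadweight loss = ½ · (51 - 17) · (46 - 12) = ½ · 34 · 34 = 578.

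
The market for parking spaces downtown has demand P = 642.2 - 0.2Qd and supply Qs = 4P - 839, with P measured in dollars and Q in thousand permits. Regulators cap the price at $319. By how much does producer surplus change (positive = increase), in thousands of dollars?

-91569

Rearranging demand gives Qd = 3211 - 5P. In a free market, 3211 - 5P = 4P - 839 gives the equilibrium P* = 450, Q* = 961.
Since 319 < 450, the ceiling is binding.
At P = 319: Qd = 3211 - 5·319 = 1616 and Qs = 4·319 - 839 = 437.
Producer surplus without the control is ½ · (450 - 209.75) · 961 = 115440.125.
With the ceiling, producers sell 437 units at 319, so PS = ½ · (319 - 209.75) · 437 = 23871.125.
Change in producer surplus = 23871.125 - 115440.125 = -91569.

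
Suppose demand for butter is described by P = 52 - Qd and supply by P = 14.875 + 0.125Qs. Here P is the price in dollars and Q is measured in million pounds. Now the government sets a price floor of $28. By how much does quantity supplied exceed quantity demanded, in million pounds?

81

Rearranging demand gives Qd = 52 - P; rearranging supply gives Qs = 8P - 119. Equilibrium: 52 - P = 8P - 119, so 171 = 9P and P* = 19, Q* = 33.
Since 28 > 19, the floor is binding.
At P = 28: Qd = 52 - 28 = 24 and Qs = 8·28 - 119 = 105.
Surplus = Qs - Qd = 105 - 24 = 81.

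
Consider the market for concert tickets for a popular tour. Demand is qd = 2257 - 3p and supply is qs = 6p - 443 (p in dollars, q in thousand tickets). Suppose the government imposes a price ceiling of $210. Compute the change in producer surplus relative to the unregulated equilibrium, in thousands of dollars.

Setting quantity demanded equal to quantity supplied, 2257 - 3p = 6p - 443, gives p* = 300 and q* = 1357.
Since 210 < 300, the ceiling is binding.
At p = 210: qd = 2257 - 3·210 = 1627 and qs = 6·210 - 443 = 817.
Producer surplus without the control is ½ · (300 - 443/6) · 1357 = 1841449/12.
With the ceiling, producers sell 817 units at 210, so PS = ½ · (210 - 443/6) · 817 = 667489/12.
Change in producer surplus = 667489/12 - 1841449/12 = -97830.

-97830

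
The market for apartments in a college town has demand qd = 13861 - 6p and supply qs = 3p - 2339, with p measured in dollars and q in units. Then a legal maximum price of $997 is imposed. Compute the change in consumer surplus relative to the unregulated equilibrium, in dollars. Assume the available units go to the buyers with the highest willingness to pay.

Equilibrium: 13861 - 6p = 3p - 2339, so 16200 = 9p and p* = 1800, q* = 3061.
Since 997 < 1800, the ceiling is binding.
At p = 997: qd = 13861 - 6·997 = 7879 and qs = 3·997 - 2339 = 652.
Consumer surplus without the control is ½ · (13861/6 - 1800) · 3061 = 9369721/12.
With the ceiling, 652 units are sold at 997 (assume they go to the highest-value buyers). The demand price at q = 652 is 2201.5, so CS = ½ · [(13861/6 - 997) + (2201.5 - 997)] · 652 = 2462278/3.
Change in consumer surplus = 2462278/3 - 9369721/12 = 39949.25.

39949.25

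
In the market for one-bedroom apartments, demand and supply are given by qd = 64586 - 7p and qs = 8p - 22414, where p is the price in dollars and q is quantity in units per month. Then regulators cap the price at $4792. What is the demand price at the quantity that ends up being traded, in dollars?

Without the control the market clears where 64586 - 7p = 8p - 22414, i.e. p* = 5800 and q* = 23986.
Since 4792 < 5800, the ceiling is binding.
At p = 4792: qd = 64586 - 7·4792 = 31042 and qs = 8·4792 - 22414 = 15922.
Only 15922 units reach the market. On the demand curve, the marginal buyer's willingness to pay at q = 15922 is (64586 - 15922)/7 = 6952.

6952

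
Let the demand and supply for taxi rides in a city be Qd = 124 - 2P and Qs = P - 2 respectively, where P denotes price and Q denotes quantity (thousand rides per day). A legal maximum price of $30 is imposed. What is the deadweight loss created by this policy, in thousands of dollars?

Without the control the market clears where 124 - 2P = P - 2, i.e. P* = 42 and Q* = 40.
Since 30 < 42, the ceiling is binding.
At P = 30: Qd = 124 - 2·30 = 64 and Qs = 30 - 2 = 28.
Quantity traded falls to 28. At Q = 28 the demand price is (124 - 28)/2 = 48 and the supply price is 2 + 28 = 30.
Deadweight loss = ½ · (48 - 30) · (40 - 28) = ½ · 18 · 12 = 108.

108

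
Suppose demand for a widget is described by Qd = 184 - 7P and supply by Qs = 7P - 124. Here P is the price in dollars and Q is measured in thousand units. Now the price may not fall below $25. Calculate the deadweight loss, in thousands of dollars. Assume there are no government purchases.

In a free market, 184 - 7P = 7P - 124 gives the equilibrium P* = 22, Q* = 30.
Since 25 > 22, the floor is binding.
At P = 25: Qd = 184 - 7·25 = 9 and Qs = 7·25 - 124 = 51.
Quantity traded falls to 9. At Q = 9 the demand price is (184 - 9)/7 = 25 and the supply price is (124 + 9)/7 = 19.
Deadweight loss = ½ · (25 - 19) · (30 - 9) = ½ · 6 · 21 = 63.

63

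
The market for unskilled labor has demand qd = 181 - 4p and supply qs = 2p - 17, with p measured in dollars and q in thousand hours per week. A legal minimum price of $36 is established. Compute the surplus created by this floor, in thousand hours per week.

In a free market, 181 - 4p = 2p - 17 gives the equilibrium p* = 33, q* = 49.
The floor of 36 is above the equilibrium price 33, so it binds.
At p = 36: qd = 181 - 4·36 = 37 and qs = 2·36 - 17 = 55.
Surplus = qs - qd = 55 - 37 = 18.

18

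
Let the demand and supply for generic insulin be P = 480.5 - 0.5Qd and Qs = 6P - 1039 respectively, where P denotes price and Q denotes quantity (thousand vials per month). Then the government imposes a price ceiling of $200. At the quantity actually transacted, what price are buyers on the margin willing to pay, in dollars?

Rearranging demand gives Qd = 961 - 2P. Equilibrium: 961 - 2P = 6P - 1039, so 2000 = 8P and P* = 250, Q* = 461.
Because the ceiling (200) lies below the market-clearing price, it is binding.
At P = 200: Qd = 961 - 2·200 = 561 and Qs = 6·200 - 1039 = 161.
Only 161 units reach the market. On the demand curve, the marginal buyer's willingness to pay at Q = 161 is (961 - 161)/2 = 400.

400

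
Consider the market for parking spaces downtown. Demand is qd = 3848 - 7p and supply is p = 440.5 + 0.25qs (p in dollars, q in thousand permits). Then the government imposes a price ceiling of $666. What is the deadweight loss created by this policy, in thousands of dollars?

Rearranging supply gives qs = 4p - 1762. Without the control the market clears where 3848 - 7p = 4p - 1762, i.e. p* = 510 and q* = 278.
Since 666 is above p* = 510, the ceiling does not bind and the free-market outcome prevails.
Since the control does not bind, no trades are prevented and deadweight loss is zero.

0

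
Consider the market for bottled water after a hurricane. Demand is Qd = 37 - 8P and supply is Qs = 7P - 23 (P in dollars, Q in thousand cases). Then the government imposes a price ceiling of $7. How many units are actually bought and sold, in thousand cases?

5

Equilibrium: 37 - 8P = 7P - 23, so 60 = 15P and P* = 4, Q* = 5.
Since 7 is above P* = 4, the ceiling does not bind and the free-market outcome prevails.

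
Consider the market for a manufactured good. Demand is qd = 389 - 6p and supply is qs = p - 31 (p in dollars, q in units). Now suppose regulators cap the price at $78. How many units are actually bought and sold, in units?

29

Equilibrium: 389 - 6p = p - 31, so 420 = 7p and p* = 60, q* = 29.
Since 78 is above p* = 60, the ceiling does not bind and the free-market outcome prevails.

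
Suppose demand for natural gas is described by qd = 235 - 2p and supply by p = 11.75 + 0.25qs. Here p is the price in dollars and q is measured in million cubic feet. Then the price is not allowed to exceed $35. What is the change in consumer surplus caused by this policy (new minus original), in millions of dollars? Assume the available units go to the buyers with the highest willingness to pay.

Rearranging supply gives qs = 4p - 47. Equilibrium: 235 - 2p = 4p - 47, so 282 = 6p and p* = 47, q* = 141.
Since 35 < 47, the ceiling is binding.
At p = 35: qd = 235 - 2·35 = 165 and qs = 4·35 - 47 = 93.
Consumer surplus without the control is ½ · (117.5 - 47) · 141 = 4970.25.
With the ceiling, 93 units are sold at 35 (assume they go to the highest-value buyers). The demand price at q = 93 is 71, so CS = ½ · [(117.5 - 35) + (71 - 35)] · 93 = 5510.25.
Change in consumer surplus = 5510.25 - 4970.25 = 540.

540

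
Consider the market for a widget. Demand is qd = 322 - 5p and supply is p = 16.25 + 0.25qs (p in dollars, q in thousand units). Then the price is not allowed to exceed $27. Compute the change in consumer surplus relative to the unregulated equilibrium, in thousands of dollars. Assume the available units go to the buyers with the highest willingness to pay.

Rearranging supply gives qs = 4p - 65. In a free market, 322 - 5p = 4p - 65 gives the equilibrium p* = 43, q* = 107.
Because the ceiling (27) lies below the market-clearing price, it is binding.
At p = 27: qd = 322 - 5·27 = 187 and qs = 4·27 - 65 = 43.
Consumer surplus without the control is ½ · (64.4 - 43) · 107 = 1144.9.
With the ceiling, 43 units are sold at 27 (assume they go to the highest-value buyers). The demand price at q = 43 is 55.8, so CS = ½ · [(64.4 - 27) + (55.8 - 27)] · 43 = 1423.3.
Change in consumer surplus = 1423.3 - 1144.9 = 278.4.

278.4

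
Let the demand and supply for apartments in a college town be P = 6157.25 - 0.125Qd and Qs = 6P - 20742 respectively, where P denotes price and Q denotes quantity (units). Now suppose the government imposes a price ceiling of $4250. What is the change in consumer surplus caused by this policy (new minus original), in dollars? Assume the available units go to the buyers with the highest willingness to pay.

Rearranging demand gives Qd = 49258 - 8P. Equilibrium: 49258 - 8P = 6P - 20742, so 70000 = 14P and P* = 5000, Q* = 9258.
Because the ceiling (4250) lies below the market-clearing price, it is binding.
At P = 4250: Qd = 49258 - 8·4250 = 15258 and Qs = 6·4250 - 20742 = 4758.
Consumer surplus without the control is ½ · (6157.25 - 5000) · 9258 = 5356910.25.
With the ceiling, 4758 units are sold at 4250 (assume they go to the highest-value buyers). The demand price at Q = 4758 is 5562.5, so CS = ½ · [(6157.25 - 4250) + (5562.5 - 4250)] · 4758 = 7659785.25.
Change in consumer surplus = 7659785.25 - 5356910.25 = 2302875.

2302875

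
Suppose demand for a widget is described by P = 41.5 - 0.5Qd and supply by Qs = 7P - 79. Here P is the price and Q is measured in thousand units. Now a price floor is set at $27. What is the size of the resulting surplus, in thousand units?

81

Rearranging demand gives Qd = 83 - 2P. In a free market, 83 - 2P = 7P - 79 gives the equilibrium P* = 18, Q* = 47.
Because the floor (27) lies above the market-clearing price, it is binding.
At P = 27: Qd = 83 - 2·27 = 29 and Qs = 7·27 - 79 = 110.
Surplus = Qs - Qd = 110 - 29 = 81.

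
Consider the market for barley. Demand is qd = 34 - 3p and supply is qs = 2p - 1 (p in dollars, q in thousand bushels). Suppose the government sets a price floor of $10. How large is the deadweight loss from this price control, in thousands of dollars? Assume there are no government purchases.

33.75

Without the control the market clears where 34 - 3p = 2p - 1, i.e. p* = 7 and q* = 13.
The floor of 10 is above the equilibrium price 7, so it binds.
At p = 10: qd = 34 - 3·10 = 4 and qs = 2·10 - 1 = 19.
Quantity traded falls to 4. At q = 4 the demand price is (34 - 4)/3 = 10 and the supply price is (1 + 4)/2 = 2.5.
Deadweight loss = ½ · (10 - 2.5) · (13 - 4) = ½ · 7.5 · 9 = 33.75.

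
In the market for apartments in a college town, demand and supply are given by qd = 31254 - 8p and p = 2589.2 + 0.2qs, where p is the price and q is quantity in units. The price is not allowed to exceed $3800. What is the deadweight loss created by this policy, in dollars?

0

Rearranging supply gives qs = 5p - 12946. Equilibrium: 31254 - 8p = 5p - 12946, so 44200 = 13p and p* = 3400, q* = 4054.
The ceiling of 3800 is above the equilibrium price 3400, so it is not binding; the market clears at p* = 3400, q* = 4054.
Since the control does not bind, no trades are prevented and deadweight loss is zero.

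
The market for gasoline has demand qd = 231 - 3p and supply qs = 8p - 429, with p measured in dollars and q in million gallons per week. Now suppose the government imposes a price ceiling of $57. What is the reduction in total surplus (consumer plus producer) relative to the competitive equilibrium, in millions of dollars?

Without the control the market clears where 231 - 3p = 8p - 429, i.e. p* = 60 and q* = 51.
Because the ceiling (57) lies below the market-clearing price, it is binding.
At p = 57: qd = 231 - 3·57 = 60 and qs = 8·57 - 429 = 27.
Quantity traded falls to 27. At q = 27 the demand price is (231 - 27)/3 = 68 and the supply price is (429 + 27)/8 = 57.
Deadweight loss = ½ · (68 - 57) · (51 - 27) = ½ · 11 · 24 = 132.

132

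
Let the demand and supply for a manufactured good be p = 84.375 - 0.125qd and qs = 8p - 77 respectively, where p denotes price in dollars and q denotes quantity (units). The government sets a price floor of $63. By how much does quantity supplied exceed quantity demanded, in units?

Rearranging demand gives qd = 675 - 8p. In a free market, 675 - 8p = 8p - 77 gives the equilibrium p* = 47, q* = 299.
Because the floor (63) lies above the market-clearing price, it is binding.
At p = 63: qd = 675 - 8·63 = 171 and qs = 8·63 - 77 = 427.
Surplus = qs - qd = 427 - 171 = 256.

256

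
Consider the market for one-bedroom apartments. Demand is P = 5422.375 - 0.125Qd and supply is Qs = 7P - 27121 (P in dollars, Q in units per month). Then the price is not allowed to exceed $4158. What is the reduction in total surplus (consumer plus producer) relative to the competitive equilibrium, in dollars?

Rearranging demand gives Qd = 43379 - 8P. Equilibrium: 43379 - 8P = 7P - 27121, so 70500 = 15P and P* = 4700, Q* = 5779.
The ceiling of 4158 is below the equilibrium price 4700, so it binds.
At P = 4158: Qd = 43379 - 8·4158 = 10115 and Qs = 7·4158 - 27121 = 1985.
Quantity traded falls to 1985. At Q = 1985 the demand price is (43379 - 1985)/8 = 5174.25 and the supply price is (27121 + 1985)/7 = 4158.
Deadweight loss = ½ · (5174.25 - 4158) · (5779 - 1985) = ½ · 1016.25 · 3794 = 1927826.25.

1927826.25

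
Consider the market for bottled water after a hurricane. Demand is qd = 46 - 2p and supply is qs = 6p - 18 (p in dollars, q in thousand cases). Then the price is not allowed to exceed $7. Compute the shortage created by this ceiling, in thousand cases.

8

In a free market, 46 - 2p = 6p - 18 gives the equilibrium p* = 8, q* = 30.
The ceiling of 7 is below the equilibrium price 8, so it binds.
At p = 7: qd = 46 - 2·7 = 32 and qs = 6·7 - 18 = 24.
Shortage = qd - qs = 32 - 24 = 8.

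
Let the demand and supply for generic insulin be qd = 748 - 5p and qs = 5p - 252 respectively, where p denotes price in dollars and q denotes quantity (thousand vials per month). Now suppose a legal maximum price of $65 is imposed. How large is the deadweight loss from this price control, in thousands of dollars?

6125

Without the control the market clears where 748 - 5p = 5p - 252, i.e. p* = 100 and q* = 248.
The ceiling of 65 is below the equilibrium price 100, so it binds.
At p = 65: qd = 748 - 5·65 = 423 and qs = 5·65 - 252 = 73.
Quantity traded falls to 73. At q = 73 the demand price is (748 - 73)/5 = 135 and the supply price is (252 + 73)/5 = 65.
Deadweight loss = ½ · (135 - 65) · (248 - 73) = ½ · 70 · 175 = 6125.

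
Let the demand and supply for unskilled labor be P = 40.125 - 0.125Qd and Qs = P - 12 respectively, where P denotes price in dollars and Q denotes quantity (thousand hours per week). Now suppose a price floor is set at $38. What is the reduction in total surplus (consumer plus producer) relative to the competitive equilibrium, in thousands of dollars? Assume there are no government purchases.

36

Rearranging demand gives Qd = 321 - 8P. In a free market, 321 - 8P = P - 12 gives the equilibrium P* = 37, Q* = 25.
The floor of 38 is above the equilibrium price 37, so it binds.
At P = 38: Qd = 321 - 8·38 = 17 and Qs = 38 - 12 = 26.
Quantity traded falls to 17. At Q = 17 the demand price is (321 - 17)/8 = 38 and the supply price is 12 + 17 = 29.
Deadweight loss = ½ · (38 - 29) · (25 - 17) = ½ · 9 · 8 = 36.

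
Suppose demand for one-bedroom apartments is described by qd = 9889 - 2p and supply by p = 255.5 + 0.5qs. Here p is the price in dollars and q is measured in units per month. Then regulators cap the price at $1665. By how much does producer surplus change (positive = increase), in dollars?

-3509990

Rearranging supply gives qs = 2p - 511. In a free market, 9889 - 2p = 2p - 511 gives the equilibrium p* = 2600, q* = 4689.
Since 1665 < 2600, the ceiling is binding.
At p = 1665: qd = 9889 - 2·1665 = 6559 and qs = 2·1665 - 511 = 2819.
Producer surplus without the control is ½ · (2600 - 255.5) · 4689 = 5496680.25.
With the ceiling, producers sell 2819 units at 1665, so PS = ½ · (1665 - 255.5) · 2819 = 1986690.25.
Change in producer surplus = 1986690.25 - 5496680.25 = -3509990.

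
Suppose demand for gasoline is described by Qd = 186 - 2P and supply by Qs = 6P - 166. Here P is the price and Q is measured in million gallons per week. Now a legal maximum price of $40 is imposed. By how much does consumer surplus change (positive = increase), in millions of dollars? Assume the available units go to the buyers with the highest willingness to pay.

152

In a free market, 186 - 2P = 6P - 166 gives the equilibrium P* = 44, Q* = 98.
Because the ceiling (40) lies below the market-clearing price, it is binding.
At P = 40: Qd = 186 - 2·40 = 106 and Qs = 6·40 - 166 = 74.
Consumer surplus without the control is ½ · (93 - 44) · 98 = 2401.
With the ceiling, 74 units are sold at 40 (assume they go to the highest-value buyers). The demand price at Q = 74 is 56, so CS = ½ · [(93 - 40) + (56 - 40)] · 74 = 2553.
Change in consumer surplus = 2553 - 2401 = 152.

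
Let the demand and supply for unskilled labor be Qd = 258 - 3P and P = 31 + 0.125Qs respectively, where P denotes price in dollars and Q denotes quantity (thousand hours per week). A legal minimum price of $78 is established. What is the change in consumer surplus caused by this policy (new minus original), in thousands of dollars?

-2304

Rearranging supply gives Qs = 8P - 248. Setting quantity demanded equal to quantity supplied, 258 - 3P = 8P - 248, gives P* = 46 and Q* = 120.
Since 78 > 46, the floor is binding.
At P = 78: Qd = 258 - 3·78 = 24 and Qs = 8·78 - 248 = 376.
Consumer surplus without the control is ½ · (86 - 46) · 120 = 2400.
With the floor, consumers buy 24 units at 78, so CS = ½ · (86 - 78) · 24 = 96.
Change in consumer surplus = 96 - 2400 = -2304.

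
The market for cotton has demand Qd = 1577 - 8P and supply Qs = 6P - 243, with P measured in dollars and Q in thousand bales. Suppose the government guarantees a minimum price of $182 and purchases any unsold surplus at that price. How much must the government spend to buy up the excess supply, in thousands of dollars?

132496

Without the control the market clears where 1577 - 8P = 6P - 243, i.e. P* = 130 and Q* = 537.
Since 182 > 130, the floor is binding.
At P = 182: Qd = 1577 - 8·182 = 121 and Qs = 6·182 - 243 = 849.
Surplus = Qs - Qd = 728.
Government expenditure = surplus × support price = 728 × 182 = 132496.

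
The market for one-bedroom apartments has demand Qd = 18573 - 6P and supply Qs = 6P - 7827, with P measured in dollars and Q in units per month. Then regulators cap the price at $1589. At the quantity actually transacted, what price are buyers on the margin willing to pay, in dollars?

Equilibrium: 18573 - 6P = 6P - 7827, so 26400 = 12P and P* = 2200, Q* = 5373.
The ceiling of 1589 is below the equilibrium price 2200, so it binds.
At P = 1589: Qd = 18573 - 6·1589 = 9039 and Qs = 6·1589 - 7827 = 1707.
Only 1707 units reach the market. On the demand curve, the marginal buyer's willingness to pay at Q = 1707 is (18573 - 1707)/6 = 2811.

2811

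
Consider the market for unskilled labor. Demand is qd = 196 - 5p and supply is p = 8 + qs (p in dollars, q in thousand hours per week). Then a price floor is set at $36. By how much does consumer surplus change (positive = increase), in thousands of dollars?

-42

Rearranging supply gives qs = p - 8. In a free market, 196 - 5p = p - 8 gives the equilibrium p* = 34, q* = 26.
Since 36 > 34, the floor is binding.
At p = 36: qd = 196 - 5·36 = 16 and qs = 36 - 8 = 28.
Consumer surplus without the control is ½ · (39.2 - 34) · 26 = 67.6.
With the floor, consumers buy 16 units at 36, so CS = ½ · (39.2 - 36) · 16 = 25.6.
Change in consumer surplus = 25.6 - 67.6 = -42.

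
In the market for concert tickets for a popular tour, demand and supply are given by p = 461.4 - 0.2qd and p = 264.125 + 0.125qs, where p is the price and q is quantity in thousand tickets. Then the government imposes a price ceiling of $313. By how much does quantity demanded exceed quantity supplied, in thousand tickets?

351

Rearranging demand gives qd = 2307 - 5p; rearranging supply gives qs = 8p - 2113. Without the control the market clears where 2307 - 5p = 8p - 2113, i.e. p* = 340 and q* = 607.
The ceiling of 313 is below the equilibrium price 340, so it binds.
At p = 313: qd = 2307 - 5·313 = 742 and qs = 8·313 - 2113 = 391.
Shortage = qd - qs = 742 - 391 = 351.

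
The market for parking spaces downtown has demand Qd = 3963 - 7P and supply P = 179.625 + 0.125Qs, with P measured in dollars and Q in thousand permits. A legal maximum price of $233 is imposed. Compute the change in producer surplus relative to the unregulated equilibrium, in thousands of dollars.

Rearranging supply gives Qs = 8P - 1437. In a free market, 3963 - 7P = 8P - 1437 gives the equilibrium P* = 360, Q* = 1443.
Because the ceiling (233) lies below the market-clearing price, it is binding.
At P = 233: Qd = 3963 - 7·233 = 2332 and Qs = 8·233 - 1437 = 427.
Producer surplus without the control is ½ · (360 - 179.625) · 1443 = 130140.5625.
With the ceiling, producers sell 427 units at 233, so PS = ½ · (233 - 179.625) · 427 = 11395.5625.
Change in producer surplus = 11395.5625 - 130140.5625 = -118745.

-118745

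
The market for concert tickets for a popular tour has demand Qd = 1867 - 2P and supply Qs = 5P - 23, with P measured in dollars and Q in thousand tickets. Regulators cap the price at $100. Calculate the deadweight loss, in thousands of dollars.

Setting quantity demanded equal to quantity supplied, 1867 - 2P = 5P - 23, gives P* = 270 and Q* = 1327.
Because the ceiling (100) lies below the market-clearing price, it is binding.
At P = 100: Qd = 1867 - 2·100 = 1667 and Qs = 5·100 - 23 = 477.
Quantity traded falls to 477. At Q = 477 the demand price is (1867 - 477)/2 = 695 and the supply price is (23 + 477)/5 = 100.
Deadweight loss = ½ · (695 - 100) · (1327 - 477) = ½ · 595 · 850 = 252875.

252875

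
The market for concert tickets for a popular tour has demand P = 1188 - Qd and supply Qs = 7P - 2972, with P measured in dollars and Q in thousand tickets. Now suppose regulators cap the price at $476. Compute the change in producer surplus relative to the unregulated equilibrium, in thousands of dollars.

-22616

Rearranging demand gives Qd = 1188 - P. Without the control the market clears where 1188 - P = 7P - 2972, i.e. P* = 520 and Q* = 668.
Since 476 < 520, the ceiling is binding.
At P = 476: Qd = 1188 - 476 = 712 and Qs = 7·476 - 2972 = 360.
Producer surplus without the control is ½ · (520 - 2972/7) · 668 = 223112/7.
With the ceiling, producers sell 360 units at 476, so PS = ½ · (476 - 2972/7) · 360 = 64800/7.
Change in producer surplus = 64800/7 - 223112/7 = -22616.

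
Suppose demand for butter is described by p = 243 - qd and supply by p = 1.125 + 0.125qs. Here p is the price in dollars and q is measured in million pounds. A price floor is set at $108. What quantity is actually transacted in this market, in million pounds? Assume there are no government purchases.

Rearranging demand gives qd = 243 - p; rearranging supply gives qs = 8p - 9. Setting quantity demanded equal to quantity supplied, 243 - p = 8p - 9, gives p* = 28 and q* = 215.
The floor of 108 is above the equilibrium price 28, so it binds.
At p = 108: qd = 243 - 108 = 135 and qs = 8·108 - 9 = 855.
The quantity actually transacted is the short side, demand: 135.

135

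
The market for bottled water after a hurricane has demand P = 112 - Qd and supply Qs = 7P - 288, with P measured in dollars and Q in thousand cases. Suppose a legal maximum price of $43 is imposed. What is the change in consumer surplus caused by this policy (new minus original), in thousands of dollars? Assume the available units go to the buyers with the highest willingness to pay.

-1109.5

Rearranging demand gives Qd = 112 - P. Setting quantity demanded equal to quantity supplied, 112 - P = 7P - 288, gives P* = 50 and Q* = 62.
The ceiling of 43 is below the equilibrium price 50, so it binds.
At P = 43: Qd = 112 - 43 = 69 and Qs = 7·43 - 288 = 13.
Consumer surplus without the control is ½ · (112 - 50) · 62 = 1922.
With the ceiling, 13 units are sold at 43 (assume they go to the highest-value buyers). The demand price at Q = 13 is 99, so CS = ½ · [(112 - 43) + (99 - 43)] · 13 = 812.5.
Change in consumer surplus = 812.5 - 1922 = -1109.5.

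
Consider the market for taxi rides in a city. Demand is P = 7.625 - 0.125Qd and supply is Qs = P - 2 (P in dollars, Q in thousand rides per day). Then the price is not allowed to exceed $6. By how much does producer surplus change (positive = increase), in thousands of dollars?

Rearranging demand gives Qd = 61 - 8P. Without the control the market clears where 61 - 8P = P - 2, i.e. P* = 7 and Q* = 5.
Because the ceiling (6) lies below the market-clearing price, it is binding.
At P = 6: Qd = 61 - 8·6 = 13 and Qs = 6 - 2 = 4.
Producer surplus without the control is ½ · (7 - 2) · 5 = 12.5.
With the ceiling, producers sell 4 units at 6, so PS = ½ · (6 - 2) · 4 = 8.
Change in producer surplus = 8 - 12.5 = -4.5.

-4.5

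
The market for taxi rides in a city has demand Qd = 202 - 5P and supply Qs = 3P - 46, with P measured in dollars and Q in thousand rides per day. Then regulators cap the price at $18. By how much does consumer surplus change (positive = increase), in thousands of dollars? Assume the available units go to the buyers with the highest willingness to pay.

-48.1

Equilibrium: 202 - 5P = 3P - 46, so 248 = 8P and P* = 31, Q* = 47.
Because the ceiling (18) lies below the market-clearing price, it is binding.
At P = 18: Qd = 202 - 5·18 = 112 and Qs = 3·18 - 46 = 8.
Consumer surplus without the control is ½ · (40.4 - 31) · 47 = 220.9.
With the ceiling, 8 units are sold at 18 (assume they go to the highest-value buyers). The demand price at Q = 8 is 38.8, so CS = ½ · [(40.4 - 18) + (38.8 - 18)] · 8 = 172.8.
Change in consumer surplus = 172.8 - 220.9 = -48.1.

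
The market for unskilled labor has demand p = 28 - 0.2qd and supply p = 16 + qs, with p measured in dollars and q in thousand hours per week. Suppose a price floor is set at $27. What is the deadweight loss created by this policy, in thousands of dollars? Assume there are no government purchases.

15

Rearranging demand gives qd = 140 - 5p; rearranging supply gives qs = p - 16. In a free market, 140 - 5p = p - 16 gives the equilibrium p* = 26, q* = 10.
Since 27 > 26, the floor is binding.
At p = 27: qd = 140 - 5·27 = 5 and qs = 27 - 16 = 11.
Quantity traded falls to 5. At q = 5 the demand price is (140 - 5)/5 = 27 and the supply price is 16 + 5 = 21.
Deadweight loss = ½ · (27 - 21) · (10 - 5) = ½ · 6 · 5 = 15.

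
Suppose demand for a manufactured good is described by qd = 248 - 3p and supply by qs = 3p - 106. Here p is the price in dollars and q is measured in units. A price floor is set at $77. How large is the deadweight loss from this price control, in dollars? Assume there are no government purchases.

972

Without the control the market clears where 248 - 3p = 3p - 106, i.e. p* = 59 and q* = 71.
Because the floor (77) lies above the market-clearing price, it is binding.
At p = 77: qd = 248 - 3·77 = 17 and qs = 3·77 - 106 = 125.
Quantity traded falls to 17. At q = 17 the demand price is (248 - 17)/3 = 77 and the supply price is (106 + 17)/3 = 41.
Deadweight loss = ½ · (77 - 41) · (71 - 17) = ½ · 36 · 54 = 972.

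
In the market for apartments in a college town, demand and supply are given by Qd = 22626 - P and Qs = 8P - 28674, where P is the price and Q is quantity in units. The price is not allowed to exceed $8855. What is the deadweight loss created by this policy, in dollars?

In a free market, 22626 - P = 8P - 28674 gives the equilibrium P* = 5700, Q* = 16926.
Since 8855 is above P* = 5700, the ceiling does not bind and the free-market outcome prevails.
Since the control does not bind, no trades are prevented and deadweight loss is zero.

0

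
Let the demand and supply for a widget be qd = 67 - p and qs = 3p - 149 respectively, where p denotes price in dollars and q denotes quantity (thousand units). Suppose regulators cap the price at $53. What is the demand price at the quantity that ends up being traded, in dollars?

Setting quantity demanded equal to quantity supplied, 67 - p = 3p - 149, gives p* = 54 and q* = 13.
Because the ceiling (53) lies below the market-clearing price, it is binding.
At p = 53: qd = 67 - 53 = 14 and qs = 3·53 - 149 = 10.
Only 10 units reach the market. On the demand curve, the marginal buyer's willingness to pay at q = 10 is (67 - 10) = 57.

57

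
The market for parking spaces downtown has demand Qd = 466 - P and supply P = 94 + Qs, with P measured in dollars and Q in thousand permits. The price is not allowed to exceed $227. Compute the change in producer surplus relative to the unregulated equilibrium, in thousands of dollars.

-8453.5

Rearranging supply gives Qs = P - 94. Equilibrium: 466 - P = P - 94, so 560 = 2P and P* = 280, Q* = 186.
Since 227 < 280, the ceiling is binding.
At P = 227: Qd = 466 - 227 = 239 and Qs = 227 - 94 = 133.
Producer surplus without the control is ½ · (280 - 94) · 186 = 17298.
With the ceiling, producers sell 133 units at 227, so PS = ½ · (227 - 94) · 133 = 8844.5.
Change in producer surplus = 8844.5 - 17298 = -8453.5.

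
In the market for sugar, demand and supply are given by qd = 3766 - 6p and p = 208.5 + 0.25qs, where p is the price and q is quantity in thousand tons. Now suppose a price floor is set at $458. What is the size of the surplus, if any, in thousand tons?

Rearranging supply gives qs = 4p - 834. Setting quantity demanded equal to quantity supplied, 3766 - 6p = 4p - 834, gives p* = 460 and q* = 1006.
Since 458 is below p* = 460, the floor does not bind and the free-market outcome prevails.
Since the control does not bind, there is no surplus.

0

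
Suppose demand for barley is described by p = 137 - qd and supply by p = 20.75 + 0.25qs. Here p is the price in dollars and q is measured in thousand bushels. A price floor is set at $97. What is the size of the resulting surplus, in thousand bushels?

265

Rearranging demand gives qd = 137 - p; rearranging supply gives qs = 4p - 83. Setting quantity demanded equal to quantity supplied, 137 - p = 4p - 83, gives p* = 44 and q* = 93.
Since 97 > 44, the floor is binding.
At p = 97: qd = 137 - 97 = 40 and qs = 4·97 - 83 = 305.
Surplus = qs - qd = 305 - 40 = 265.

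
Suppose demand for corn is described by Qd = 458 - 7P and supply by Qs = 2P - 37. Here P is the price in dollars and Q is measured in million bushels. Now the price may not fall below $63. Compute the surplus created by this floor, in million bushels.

In a free market, 458 - 7P = 2P - 37 gives the equilibrium P* = 55, Q* = 73.
Because the floor (63) lies above the market-clearing price, it is binding.
At P = 63: Qd = 458 - 7·63 = 17 and Qs = 2·63 - 37 = 89.
Surplus = Qs - Qd = 89 - 17 = 72.

72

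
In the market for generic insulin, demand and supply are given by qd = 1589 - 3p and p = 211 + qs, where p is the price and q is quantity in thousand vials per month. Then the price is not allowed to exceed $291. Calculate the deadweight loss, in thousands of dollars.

Rearranging supply gives qs = p - 211. Equilibrium: 1589 - 3p = p - 211, so 1800 = 4p and p* = 450, q* = 239.
Because the ceiling (291) lies below the market-clearing price, it is binding.
At p = 291: qd = 1589 - 3·291 = 716 and qs = 291 - 211 = 80.
Quantity traded falls to 80. At q = 80 the demand price is (1589 - 80)/3 = 503 and the supply price is 211 + 80 = 291.
Deadweight loss = ½ · (503 - 291) · (239 - 80) = ½ · 212 · 159 = 16854.

16854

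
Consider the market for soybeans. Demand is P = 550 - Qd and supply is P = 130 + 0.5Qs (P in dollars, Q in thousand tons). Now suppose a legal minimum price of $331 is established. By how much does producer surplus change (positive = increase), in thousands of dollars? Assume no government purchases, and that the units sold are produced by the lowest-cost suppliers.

12428.75

Rearranging demand gives Qd = 550 - P; rearranging supply gives Qs = 2P - 260. In a free market, 550 - P = 2P - 260 gives the equilibrium P* = 270, Q* = 280.
Because the floor (331) lies above the market-clearing price, it is binding.
At P = 331: Qd = 550 - 331 = 219 and Qs = 2·331 - 260 = 402.
Producer surplus without the control is ½ · (270 - 130) · 280 = 19600.
With the floor, 219 units are sold at 331. The supply price at Q = 219 is 239.5, so PS = ½ · [(331 - 130) + (331 - 239.5)] · 219 = 32028.75.
Change in producer surplus = 32028.75 - 19600 = 12428.75.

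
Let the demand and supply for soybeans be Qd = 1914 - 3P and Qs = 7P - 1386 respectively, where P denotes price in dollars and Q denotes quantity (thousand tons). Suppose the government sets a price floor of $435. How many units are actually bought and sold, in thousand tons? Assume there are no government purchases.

In a free market, 1914 - 3P = 7P - 1386 gives the equilibrium P* = 330, Q* = 924.
Because the floor (435) lies above the market-clearing price, it is binding.
At P = 435: Qd = 1914 - 3·435 = 609 and Qs = 7·435 - 1386 = 1659.
The quantity actually transacted is the short side, demand: 609.

609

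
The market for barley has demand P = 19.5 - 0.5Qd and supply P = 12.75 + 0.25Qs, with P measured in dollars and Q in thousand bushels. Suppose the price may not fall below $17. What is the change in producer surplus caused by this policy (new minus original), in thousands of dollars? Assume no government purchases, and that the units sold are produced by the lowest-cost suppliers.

8

Rearranging demand gives Qd = 39 - 2P; rearranging supply gives Qs = 4P - 51. Without the control the market clears where 39 - 2P = 4P - 51, i.e. P* = 15 and Q* = 9.
Since 17 > 15, the floor is binding.
At P = 17: Qd = 39 - 2·17 = 5 and Qs = 4·17 - 51 = 17.
Producer surplus without the control is ½ · (15 - 12.75) · 9 = 10.125.
With the floor, 5 units are sold at 17. The supply price at Q = 5 is 14, so PS = ½ · [(17 - 12.75) + (17 - 14)] · 5 = 18.125.
Change in producer surplus = 18.125 - 10.125 = 8.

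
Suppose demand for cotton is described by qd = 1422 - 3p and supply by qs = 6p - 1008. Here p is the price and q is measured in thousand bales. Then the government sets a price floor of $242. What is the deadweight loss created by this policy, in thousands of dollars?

Setting quantity demanded equal to quantity supplied, 1422 - 3p = 6p - 1008, gives p* = 270 and q* = 612.
The floor of 242 is below the equilibrium price 270, so it is not binding; the market clears at p* = 270, q* = 612.
Since the control does not bind, no trades are prevented and deadweight loss is zero.

0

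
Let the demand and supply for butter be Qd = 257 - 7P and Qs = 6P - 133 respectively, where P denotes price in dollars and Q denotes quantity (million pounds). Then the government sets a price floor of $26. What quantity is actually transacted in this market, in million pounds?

Without the control the market clears where 257 - 7P = 6P - 133, i.e. P* = 30 and Q* = 47.
Since 26 is below P* = 30, the floor does not bind and the free-market outcome prevails.

47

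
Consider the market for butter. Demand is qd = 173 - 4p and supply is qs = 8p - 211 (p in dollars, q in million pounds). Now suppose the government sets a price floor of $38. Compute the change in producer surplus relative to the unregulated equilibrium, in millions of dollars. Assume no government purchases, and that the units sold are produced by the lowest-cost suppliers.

Equilibrium: 173 - 4p = 8p - 211, so 384 = 12p and p* = 32, q* = 45.
Since 38 > 32, the floor is binding.
At p = 38: qd = 173 - 4·38 = 21 and qs = 8·38 - 211 = 93.
Producer surplus without the control is ½ · (32 - 26.375) · 45 = 126.5625.
With the floor, 21 units are sold at 38. The supply price at q = 21 is 29, so PS = ½ · [(38 - 26.375) + (38 - 29)] · 21 = 216.5625.
Change in producer surplus = 216.5625 - 126.5625 = 90.

90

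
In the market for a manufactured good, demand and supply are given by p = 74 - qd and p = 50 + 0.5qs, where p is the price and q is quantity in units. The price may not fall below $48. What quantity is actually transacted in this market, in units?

Rearranging demand gives qd = 74 - p; rearranging supply gives qs = 2p - 100. Equilibrium: 74 - p = 2p - 100, so 174 = 3p and p* = 58, q* = 16.
Since 48 is below p* = 58, the floor does not bind and the free-market outcome prevails.

16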